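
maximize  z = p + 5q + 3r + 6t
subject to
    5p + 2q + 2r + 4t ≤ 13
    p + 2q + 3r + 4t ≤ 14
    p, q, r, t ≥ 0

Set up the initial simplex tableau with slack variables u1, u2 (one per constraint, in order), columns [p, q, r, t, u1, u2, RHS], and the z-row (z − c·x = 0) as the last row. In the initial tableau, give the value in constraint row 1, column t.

4

Constraint 1 has coefficient 4 on t.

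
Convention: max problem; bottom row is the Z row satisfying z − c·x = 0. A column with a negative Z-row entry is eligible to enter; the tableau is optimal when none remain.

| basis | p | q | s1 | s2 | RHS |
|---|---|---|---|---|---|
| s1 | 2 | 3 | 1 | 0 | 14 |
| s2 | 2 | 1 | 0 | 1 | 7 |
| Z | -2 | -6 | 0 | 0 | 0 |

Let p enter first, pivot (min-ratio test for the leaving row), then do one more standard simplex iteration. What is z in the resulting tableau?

49/2

Ratio test on column p — row 1: 14/2 = 7; row 2: 7/2 = 7/2. Minimum is 7/2 at row 2 (s2 leaves); pivot element 2.
Pivot on row 2; the Z-row RHS becomes 0 − (-2)·(7/2) = 7.
Next entering variable (most negative Z-row entry -5): q.
Ratio test on column q — row 1: 7/2 = 7/2; row 2: (7/2)/(1/2) = 7. Minimum is 7/2 at row 1 (s1 leaves); pivot element 2.
After the second pivot the Z-row RHS is 7 − (-5)·(7/2) = 49/2.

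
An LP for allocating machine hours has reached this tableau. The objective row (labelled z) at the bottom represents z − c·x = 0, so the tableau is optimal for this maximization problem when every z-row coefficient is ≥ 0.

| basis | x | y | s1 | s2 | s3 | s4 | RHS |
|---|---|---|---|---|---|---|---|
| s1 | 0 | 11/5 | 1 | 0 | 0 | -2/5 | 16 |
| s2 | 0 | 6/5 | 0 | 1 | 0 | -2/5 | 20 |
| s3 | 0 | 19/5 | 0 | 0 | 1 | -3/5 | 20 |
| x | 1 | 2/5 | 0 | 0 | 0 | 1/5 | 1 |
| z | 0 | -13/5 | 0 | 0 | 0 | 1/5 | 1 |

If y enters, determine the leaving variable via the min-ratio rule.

Column y entries and ratios — s1: 16/(11/5) = 80/11; s2: 20/(6/5) = 50/3; s3: 20/(19/5) = 100/19; x: 1/(2/5) = 5/2.
Smallest ratio is 5/2 in the row of x, so x leaves.

x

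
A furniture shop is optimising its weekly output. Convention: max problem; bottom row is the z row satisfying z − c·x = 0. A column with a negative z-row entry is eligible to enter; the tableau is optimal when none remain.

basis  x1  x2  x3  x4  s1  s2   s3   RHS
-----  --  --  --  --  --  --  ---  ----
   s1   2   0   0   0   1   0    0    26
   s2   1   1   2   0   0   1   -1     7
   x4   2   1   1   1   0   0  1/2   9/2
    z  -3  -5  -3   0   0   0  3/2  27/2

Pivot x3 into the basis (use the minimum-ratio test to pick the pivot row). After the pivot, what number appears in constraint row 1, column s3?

0

Ratio test on column x3 — row 1: entry 0 ≤ 0; row 2: 7/2 = 7/2; row 3: (9/2)/1 = 9/2. Minimum is 7/2 at row 2 (s2 leaves); pivot element 2.
Divide row 2 by 2; eliminate column x3 from the other rows.
Row 1 update in column s3: 0 − 0·(-1/2) = 0.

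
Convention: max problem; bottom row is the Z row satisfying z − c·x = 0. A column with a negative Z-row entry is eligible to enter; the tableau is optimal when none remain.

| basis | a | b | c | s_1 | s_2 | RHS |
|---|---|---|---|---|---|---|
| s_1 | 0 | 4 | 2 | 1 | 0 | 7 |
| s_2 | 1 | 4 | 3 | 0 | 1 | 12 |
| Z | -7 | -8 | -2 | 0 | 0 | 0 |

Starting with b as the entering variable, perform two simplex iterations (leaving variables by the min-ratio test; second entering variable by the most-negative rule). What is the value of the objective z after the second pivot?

Ratio test on column b — row 1: 7/4 = 7/4; row 2: 12/4 = 3. Minimum is 7/4 at row 1 (s_1 leaves); pivot element 4.
Pivot on row 1; the Z-row RHS becomes 0 − (-8)·(7/4) = 14.
Next entering variable (most negative Z-row entry -7): a.
Ratio test on column a — row 1: entry 0 ≤ 0; row 2: 5/1 = 5. Minimum is 5 at row 2 (s_2 leaves); pivot element 1.
After the second pivot the Z-row RHS is 14 − (-7)·5 = 49.

49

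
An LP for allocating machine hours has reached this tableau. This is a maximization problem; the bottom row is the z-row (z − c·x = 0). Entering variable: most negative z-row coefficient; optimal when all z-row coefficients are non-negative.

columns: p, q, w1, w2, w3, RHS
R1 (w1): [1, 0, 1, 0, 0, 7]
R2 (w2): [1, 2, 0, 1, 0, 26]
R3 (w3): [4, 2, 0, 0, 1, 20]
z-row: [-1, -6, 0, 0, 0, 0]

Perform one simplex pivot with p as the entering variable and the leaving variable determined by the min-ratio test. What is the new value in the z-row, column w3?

Ratio test on column p — row 1: 7/1 = 7; row 2: 26/1 = 26; row 3: 20/4 = 5. Minimum is 5 at row 3 (w3 leaves); pivot element 4.
Divide row 3 by 4; eliminate column p from the other rows.
z-row update in column w3: 0 − (-1)·(1/4) = 1/4.

1/4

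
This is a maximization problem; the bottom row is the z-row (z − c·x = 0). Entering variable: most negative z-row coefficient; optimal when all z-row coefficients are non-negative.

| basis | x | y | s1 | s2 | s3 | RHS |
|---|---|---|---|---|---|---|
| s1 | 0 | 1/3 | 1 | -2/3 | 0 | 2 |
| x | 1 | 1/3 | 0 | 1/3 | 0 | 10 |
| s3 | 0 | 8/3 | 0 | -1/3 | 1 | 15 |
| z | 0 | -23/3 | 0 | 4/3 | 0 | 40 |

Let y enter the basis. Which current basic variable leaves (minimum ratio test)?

Column y entries and ratios — s1: 2/(1/3) = 6; x: 10/(1/3) = 30; s3: 15/(8/3) = 45/8.
Smallest ratio is 45/8 in the row of s3, so s3 leaves.

s3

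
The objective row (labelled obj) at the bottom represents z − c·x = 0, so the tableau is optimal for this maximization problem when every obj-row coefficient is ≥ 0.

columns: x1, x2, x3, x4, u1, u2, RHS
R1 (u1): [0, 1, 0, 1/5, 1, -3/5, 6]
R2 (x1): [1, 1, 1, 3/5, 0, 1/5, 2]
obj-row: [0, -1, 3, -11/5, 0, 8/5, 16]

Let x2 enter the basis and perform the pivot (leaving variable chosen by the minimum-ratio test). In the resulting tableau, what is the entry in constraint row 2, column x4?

3/5

Ratio test on column x2 — row 1: 6/1 = 6; row 2: 2/1 = 2. Minimum is 2 at row 2 (x1 leaves); pivot element 1.
Divide row 2 by 1; eliminate column x2 from the other rows.
In the new row 2, the x4 entry is the old entry divided by the pivot: (3/5)/1 = 3/5.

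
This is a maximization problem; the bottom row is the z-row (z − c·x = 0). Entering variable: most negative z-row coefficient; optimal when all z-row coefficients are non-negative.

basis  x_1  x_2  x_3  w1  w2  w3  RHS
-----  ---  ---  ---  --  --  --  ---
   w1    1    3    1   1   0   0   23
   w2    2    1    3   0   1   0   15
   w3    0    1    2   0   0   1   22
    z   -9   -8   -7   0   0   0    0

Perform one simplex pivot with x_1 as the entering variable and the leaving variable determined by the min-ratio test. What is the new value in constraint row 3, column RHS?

22

Ratio test on column x_1 — row 1: 23/1 = 23; row 2: 15/2 = 15/2; row 3: entry 0 ≤ 0. Minimum is 15/2 at row 2 (w2 leaves); pivot element 2.
Divide row 2 by 2; eliminate column x_1 from the other rows.
Row 3 update in column RHS: 22 − 0·(15/2) = 22.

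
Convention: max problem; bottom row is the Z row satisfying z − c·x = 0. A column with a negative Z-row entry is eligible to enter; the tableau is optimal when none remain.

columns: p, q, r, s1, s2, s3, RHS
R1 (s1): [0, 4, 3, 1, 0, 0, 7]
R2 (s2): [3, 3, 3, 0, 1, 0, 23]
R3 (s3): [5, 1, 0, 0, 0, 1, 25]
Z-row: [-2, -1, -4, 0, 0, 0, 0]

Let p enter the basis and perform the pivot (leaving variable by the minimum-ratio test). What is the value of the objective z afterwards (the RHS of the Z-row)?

Ratio test on column p — row 1: entry 0 ≤ 0; row 2: 23/3 = 23/3; row 3: 25/5 = 5. Minimum is 5 at row 3 (s3 leaves); pivot element 5.
Pivot on row 3; the Z-row RHS becomes 0 − (-2)·5 = 10.

10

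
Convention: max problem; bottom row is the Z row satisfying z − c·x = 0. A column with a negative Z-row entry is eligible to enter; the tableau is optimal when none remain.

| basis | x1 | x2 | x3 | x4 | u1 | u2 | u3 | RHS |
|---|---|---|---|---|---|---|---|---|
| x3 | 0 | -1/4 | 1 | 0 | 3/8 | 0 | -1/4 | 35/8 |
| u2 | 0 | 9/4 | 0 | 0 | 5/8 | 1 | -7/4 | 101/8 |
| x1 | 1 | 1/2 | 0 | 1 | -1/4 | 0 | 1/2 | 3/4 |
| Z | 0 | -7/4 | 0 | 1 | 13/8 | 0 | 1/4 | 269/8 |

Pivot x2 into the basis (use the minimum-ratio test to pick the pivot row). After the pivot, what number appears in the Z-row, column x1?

7/2

Ratio test on column x2 — row 1: entry -1/4 ≤ 0; row 2: (101/8)/(9/4) = 101/18; row 3: (3/4)/(1/2) = 3/2. Minimum is 3/2 at row 3 (x1 leaves); pivot element 1/2.
Divide row 3 by 1/2; eliminate column x2 from the other rows.
Z-row update in column x1: 0 − (-7/4)·2 = 7/2.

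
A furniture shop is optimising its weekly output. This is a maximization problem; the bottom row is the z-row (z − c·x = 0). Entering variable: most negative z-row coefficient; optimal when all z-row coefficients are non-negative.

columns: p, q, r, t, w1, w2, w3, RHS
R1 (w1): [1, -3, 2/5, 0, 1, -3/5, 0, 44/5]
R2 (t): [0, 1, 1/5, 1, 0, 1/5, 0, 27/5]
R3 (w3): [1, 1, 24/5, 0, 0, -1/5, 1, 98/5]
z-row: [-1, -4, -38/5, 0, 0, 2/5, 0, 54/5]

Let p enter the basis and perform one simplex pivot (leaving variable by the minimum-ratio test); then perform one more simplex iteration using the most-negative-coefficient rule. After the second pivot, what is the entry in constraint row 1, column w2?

Ratio test on column p — row 1: (44/5)/1 = 44/5; row 2: entry 0 ≤ 0; row 3: (98/5)/1 = 98/5. Minimum is 44/5 at row 1 (w1 leaves); pivot element 1.
Divide row 1 by 1; eliminate column p from the other rows.
Second iteration: most negative z-row entry is -36/5 in column r, so r enters.
Ratio test on column r — row 1: (44/5)/(2/5) = 22; row 2: (27/5)/(1/5) = 27; row 3: (54/5)/(22/5) = 27/11. Minimum is 27/11 at row 3 (w3 leaves); pivot element 22/5.
Divide row 3 by 22/5; eliminate column r from the other rows.
After both pivots, the entry at constraint row 1, column w2 is -7/11.

-7/11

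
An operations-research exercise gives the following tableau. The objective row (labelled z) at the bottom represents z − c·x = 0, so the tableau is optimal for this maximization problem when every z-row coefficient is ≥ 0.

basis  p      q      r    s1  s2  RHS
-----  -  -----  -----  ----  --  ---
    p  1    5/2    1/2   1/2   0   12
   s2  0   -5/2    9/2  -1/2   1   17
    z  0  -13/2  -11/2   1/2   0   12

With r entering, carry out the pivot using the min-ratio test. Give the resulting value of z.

Ratio test on column r — row 1: 12/(1/2) = 24; row 2: 17/(9/2) = 34/9. Minimum is 34/9 at row 2 (s2 leaves); pivot element 9/2.
Pivot on row 2; the z-row RHS becomes 12 − (-11/2)·(34/9) = 295/9.

295/9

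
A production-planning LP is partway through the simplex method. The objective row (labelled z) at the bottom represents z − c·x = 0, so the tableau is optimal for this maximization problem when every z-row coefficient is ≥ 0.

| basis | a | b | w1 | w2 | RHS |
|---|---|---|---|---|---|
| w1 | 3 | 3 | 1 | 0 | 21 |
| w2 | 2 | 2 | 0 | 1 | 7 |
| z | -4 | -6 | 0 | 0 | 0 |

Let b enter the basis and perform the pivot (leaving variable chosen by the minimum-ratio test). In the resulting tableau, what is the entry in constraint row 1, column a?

0

Ratio test on column b — row 1: 21/3 = 7; row 2: 7/2 = 7/2. Minimum is 7/2 at row 2 (w2 leaves); pivot element 2.
Divide row 2 by 2; eliminate column b from the other rows.
Row 1 update in column a: 3 − 3·1 = 0.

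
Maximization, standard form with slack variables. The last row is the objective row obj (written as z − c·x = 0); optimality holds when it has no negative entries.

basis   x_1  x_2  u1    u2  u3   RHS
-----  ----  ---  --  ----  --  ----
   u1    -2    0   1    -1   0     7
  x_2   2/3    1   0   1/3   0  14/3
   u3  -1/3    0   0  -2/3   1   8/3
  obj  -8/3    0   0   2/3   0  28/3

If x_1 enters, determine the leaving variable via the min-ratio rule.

Column x_1 entries and ratios — u1: -2 ≤ 0, skip; x_2: (14/3)/(2/3) = 7; u3: -1/3 ≤ 0, skip.
Smallest ratio is 7 in the row of x_2, so x_2 leaves.

x_2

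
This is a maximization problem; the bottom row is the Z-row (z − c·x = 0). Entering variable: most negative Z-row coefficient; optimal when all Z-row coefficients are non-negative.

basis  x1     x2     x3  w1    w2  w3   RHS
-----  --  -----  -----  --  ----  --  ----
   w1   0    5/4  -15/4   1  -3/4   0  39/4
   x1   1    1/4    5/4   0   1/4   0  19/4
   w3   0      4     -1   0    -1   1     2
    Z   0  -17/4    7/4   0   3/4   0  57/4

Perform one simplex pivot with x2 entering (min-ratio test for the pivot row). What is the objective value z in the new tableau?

Ratio test on column x2 — row 1: (39/4)/(5/4) = 39/5; row 2: (19/4)/(1/4) = 19; row 3: 2/4 = 1/2. Minimum is 1/2 at row 3 (w3 leaves); pivot element 4.
Pivot on row 3; the Z-row RHS becomes 57/4 − (-17/4)·(1/2) = 131/8.

131/8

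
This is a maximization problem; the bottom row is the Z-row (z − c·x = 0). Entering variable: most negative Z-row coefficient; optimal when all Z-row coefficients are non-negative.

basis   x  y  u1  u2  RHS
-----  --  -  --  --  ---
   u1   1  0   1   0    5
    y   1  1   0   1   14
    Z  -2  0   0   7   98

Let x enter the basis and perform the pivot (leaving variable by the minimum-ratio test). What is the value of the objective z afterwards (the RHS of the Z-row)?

108

Ratio test on column x — row 1: 5/1 = 5; row 2: 14/1 = 14. Minimum is 5 at row 1 (u1 leaves); pivot element 1.
Pivot on row 1; the Z-row RHS becomes 98 − (-2)·5 = 108.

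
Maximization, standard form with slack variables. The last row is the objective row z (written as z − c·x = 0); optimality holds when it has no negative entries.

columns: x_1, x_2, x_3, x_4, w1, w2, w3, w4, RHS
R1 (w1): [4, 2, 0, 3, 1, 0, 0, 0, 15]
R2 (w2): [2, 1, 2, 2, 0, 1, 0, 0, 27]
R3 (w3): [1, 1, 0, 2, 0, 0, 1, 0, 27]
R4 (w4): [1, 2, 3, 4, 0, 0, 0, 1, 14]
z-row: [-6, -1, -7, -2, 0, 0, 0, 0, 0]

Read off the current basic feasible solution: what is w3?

27

w3 is basic (row 3); its value is the RHS of that row, 27.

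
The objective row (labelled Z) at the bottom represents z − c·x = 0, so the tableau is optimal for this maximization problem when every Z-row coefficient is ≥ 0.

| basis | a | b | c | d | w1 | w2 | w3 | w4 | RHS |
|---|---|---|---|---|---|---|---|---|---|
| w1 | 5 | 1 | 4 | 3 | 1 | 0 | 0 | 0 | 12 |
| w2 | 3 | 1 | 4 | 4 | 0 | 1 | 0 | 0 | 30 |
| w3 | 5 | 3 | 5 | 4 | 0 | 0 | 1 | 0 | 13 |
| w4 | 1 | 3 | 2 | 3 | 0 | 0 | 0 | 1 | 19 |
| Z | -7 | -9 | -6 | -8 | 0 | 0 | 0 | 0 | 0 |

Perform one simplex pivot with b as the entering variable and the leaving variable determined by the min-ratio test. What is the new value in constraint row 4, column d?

Ratio test on column b — row 1: 12/1 = 12; row 2: 30/1 = 30; row 3: 13/3 = 13/3; row 4: 19/3 = 19/3. Minimum is 13/3 at row 3 (w3 leaves); pivot element 3.
Divide row 3 by 3; eliminate column b from the other rows.
Row 4 update in column d: 3 − 3·(4/3) = -1.

-1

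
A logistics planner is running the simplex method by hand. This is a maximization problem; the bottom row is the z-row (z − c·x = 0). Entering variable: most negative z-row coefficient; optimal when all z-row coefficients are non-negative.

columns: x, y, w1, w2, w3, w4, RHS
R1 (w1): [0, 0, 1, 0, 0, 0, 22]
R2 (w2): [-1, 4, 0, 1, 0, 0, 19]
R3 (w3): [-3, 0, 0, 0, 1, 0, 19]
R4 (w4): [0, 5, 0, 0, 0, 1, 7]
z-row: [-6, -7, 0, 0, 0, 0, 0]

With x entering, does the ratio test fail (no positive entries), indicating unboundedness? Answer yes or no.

yes

Every constraint-row entry in column x is ≤ 0, so increasing x is unbounded.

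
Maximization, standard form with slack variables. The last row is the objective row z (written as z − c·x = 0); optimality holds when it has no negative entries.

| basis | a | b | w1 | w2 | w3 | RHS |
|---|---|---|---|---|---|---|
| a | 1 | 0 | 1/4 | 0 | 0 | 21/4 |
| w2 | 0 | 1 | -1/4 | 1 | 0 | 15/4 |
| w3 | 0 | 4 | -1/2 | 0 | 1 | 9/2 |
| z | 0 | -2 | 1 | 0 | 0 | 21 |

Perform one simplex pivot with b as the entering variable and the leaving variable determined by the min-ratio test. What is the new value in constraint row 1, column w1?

Ratio test on column b — row 1: entry 0 ≤ 0; row 2: (15/4)/1 = 15/4; row 3: (9/2)/4 = 9/8. Minimum is 9/8 at row 3 (w3 leaves); pivot element 4.
Divide row 3 by 4; eliminate column b from the other rows.
Row 1 update in column w1: 1/4 − 0·(-1/8) = 1/4.

1/4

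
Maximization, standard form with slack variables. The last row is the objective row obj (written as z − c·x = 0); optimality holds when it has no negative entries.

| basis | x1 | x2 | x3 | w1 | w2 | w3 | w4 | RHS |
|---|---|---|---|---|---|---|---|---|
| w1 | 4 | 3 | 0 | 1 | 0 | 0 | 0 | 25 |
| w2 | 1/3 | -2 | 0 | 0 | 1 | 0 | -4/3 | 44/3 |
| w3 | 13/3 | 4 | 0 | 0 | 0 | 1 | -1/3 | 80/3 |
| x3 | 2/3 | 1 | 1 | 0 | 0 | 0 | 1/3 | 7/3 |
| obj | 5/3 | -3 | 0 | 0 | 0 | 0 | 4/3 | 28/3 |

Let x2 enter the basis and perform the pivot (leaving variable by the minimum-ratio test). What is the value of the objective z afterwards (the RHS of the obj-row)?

Ratio test on column x2 — row 1: 25/3 = 25/3; row 2: entry -2 ≤ 0; row 3: (80/3)/4 = 20/3; row 4: (7/3)/1 = 7/3. Minimum is 7/3 at row 4 (x3 leaves); pivot element 1.
Pivot on row 4; the obj-row RHS becomes 28/3 − (-3)·(7/3) = 49/3.

49/3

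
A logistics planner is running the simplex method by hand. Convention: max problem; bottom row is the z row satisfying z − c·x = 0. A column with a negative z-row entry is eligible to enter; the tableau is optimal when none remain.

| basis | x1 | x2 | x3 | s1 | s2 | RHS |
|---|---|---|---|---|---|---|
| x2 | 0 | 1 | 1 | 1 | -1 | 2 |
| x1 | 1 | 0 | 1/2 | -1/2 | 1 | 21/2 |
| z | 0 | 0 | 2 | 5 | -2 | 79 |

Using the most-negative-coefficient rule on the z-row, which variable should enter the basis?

s2

Negative z-row entries: s2: -2.
The most negative is -2 in column s2, so s2 enters.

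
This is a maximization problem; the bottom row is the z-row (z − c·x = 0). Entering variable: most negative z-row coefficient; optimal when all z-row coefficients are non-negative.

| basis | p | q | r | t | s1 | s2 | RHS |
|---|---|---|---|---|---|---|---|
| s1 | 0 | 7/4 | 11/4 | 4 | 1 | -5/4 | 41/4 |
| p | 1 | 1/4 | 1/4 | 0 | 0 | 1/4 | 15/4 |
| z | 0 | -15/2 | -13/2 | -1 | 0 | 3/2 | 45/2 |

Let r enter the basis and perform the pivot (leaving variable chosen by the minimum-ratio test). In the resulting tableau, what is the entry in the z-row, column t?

93/11

Ratio test on column r — row 1: (41/4)/(11/4) = 41/11; row 2: (15/4)/(1/4) = 15. Minimum is 41/11 at row 1 (s1 leaves); pivot element 11/4.
Divide row 1 by 11/4; eliminate column r from the other rows.
z-row update in column t: -1 − (-13/2)·(16/11) = 93/11.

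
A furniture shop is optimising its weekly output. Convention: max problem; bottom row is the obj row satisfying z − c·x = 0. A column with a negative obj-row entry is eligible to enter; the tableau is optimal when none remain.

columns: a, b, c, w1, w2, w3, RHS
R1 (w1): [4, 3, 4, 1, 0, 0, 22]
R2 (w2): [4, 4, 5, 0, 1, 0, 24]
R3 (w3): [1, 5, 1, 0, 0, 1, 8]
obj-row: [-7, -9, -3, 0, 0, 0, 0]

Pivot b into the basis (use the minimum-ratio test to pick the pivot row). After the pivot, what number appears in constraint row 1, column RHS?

86/5

Ratio test on column b — row 1: 22/3 = 22/3; row 2: 24/4 = 6; row 3: 8/5 = 8/5. Minimum is 8/5 at row 3 (w3 leaves); pivot element 5.
Divide row 3 by 5; eliminate column b from the other rows.
Row 1 update in column RHS: 22 − 3·(8/5) = 86/5.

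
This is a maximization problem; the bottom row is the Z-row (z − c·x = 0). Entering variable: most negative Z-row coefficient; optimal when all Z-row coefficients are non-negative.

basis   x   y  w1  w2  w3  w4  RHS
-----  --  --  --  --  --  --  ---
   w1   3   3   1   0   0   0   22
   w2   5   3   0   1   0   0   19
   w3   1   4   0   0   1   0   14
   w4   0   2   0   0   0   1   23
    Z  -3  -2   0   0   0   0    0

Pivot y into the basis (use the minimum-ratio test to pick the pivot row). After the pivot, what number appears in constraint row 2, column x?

17/4

Ratio test on column y — row 1: 22/3 = 22/3; row 2: 19/3 = 19/3; row 3: 14/4 = 7/2; row 4: 23/2 = 23/2. Minimum is 7/2 at row 3 (w3 leaves); pivot element 4.
Divide row 3 by 4; eliminate column y from the other rows.
Row 2 update in column x: 5 − 3·(1/4) = 17/4.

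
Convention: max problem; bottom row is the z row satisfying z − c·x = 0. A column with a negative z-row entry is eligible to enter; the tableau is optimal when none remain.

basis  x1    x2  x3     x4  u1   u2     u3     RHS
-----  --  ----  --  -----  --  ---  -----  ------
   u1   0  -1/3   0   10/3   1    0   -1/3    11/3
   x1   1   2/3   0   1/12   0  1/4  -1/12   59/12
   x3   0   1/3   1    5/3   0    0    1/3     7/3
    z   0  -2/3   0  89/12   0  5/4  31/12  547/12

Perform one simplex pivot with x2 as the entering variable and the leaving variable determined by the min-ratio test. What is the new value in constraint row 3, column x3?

3

Ratio test on column x2 — row 1: entry -1/3 ≤ 0; row 2: (59/12)/(2/3) = 59/8; row 3: (7/3)/(1/3) = 7. Minimum is 7 at row 3 (x3 leaves); pivot element 1/3.
Divide row 3 by 1/3; eliminate column x2 from the other rows.
In the new row 3, the x3 entry is the old entry divided by the pivot: 1/(1/3) = 3.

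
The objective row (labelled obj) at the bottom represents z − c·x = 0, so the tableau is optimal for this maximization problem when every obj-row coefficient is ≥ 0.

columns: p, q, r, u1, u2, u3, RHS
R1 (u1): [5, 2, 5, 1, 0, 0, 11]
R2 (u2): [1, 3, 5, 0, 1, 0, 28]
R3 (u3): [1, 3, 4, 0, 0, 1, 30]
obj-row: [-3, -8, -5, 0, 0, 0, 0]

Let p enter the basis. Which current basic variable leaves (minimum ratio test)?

u1

Column p entries and ratios — u1: 11/5 = 11/5; u2: 28/1 = 28; u3: 30/1 = 30.
Smallest ratio is 11/5 in the row of u1, so u1 leaves.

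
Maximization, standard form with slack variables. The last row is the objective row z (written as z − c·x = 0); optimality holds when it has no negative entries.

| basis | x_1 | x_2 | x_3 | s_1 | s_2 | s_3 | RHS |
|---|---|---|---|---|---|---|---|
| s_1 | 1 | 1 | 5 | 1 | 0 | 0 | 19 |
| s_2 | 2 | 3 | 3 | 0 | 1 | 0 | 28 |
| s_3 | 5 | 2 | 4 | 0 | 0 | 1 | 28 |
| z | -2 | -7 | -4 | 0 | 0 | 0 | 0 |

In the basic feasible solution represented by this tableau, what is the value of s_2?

s_2 is basic (row 2); its value is the RHS of that row, 28.

28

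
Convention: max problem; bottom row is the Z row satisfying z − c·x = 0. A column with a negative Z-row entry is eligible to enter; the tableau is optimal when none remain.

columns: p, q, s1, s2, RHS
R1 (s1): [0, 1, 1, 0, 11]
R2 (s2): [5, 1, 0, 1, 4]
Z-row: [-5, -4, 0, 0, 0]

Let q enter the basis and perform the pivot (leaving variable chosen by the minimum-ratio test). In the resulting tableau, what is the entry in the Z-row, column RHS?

Ratio test on column q — row 1: 11/1 = 11; row 2: 4/1 = 4. Minimum is 4 at row 2 (s2 leaves); pivot element 1.
Divide row 2 by 1; eliminate column q from the other rows.
Z-row update in column RHS: 0 − (-4)·4 = 16.

16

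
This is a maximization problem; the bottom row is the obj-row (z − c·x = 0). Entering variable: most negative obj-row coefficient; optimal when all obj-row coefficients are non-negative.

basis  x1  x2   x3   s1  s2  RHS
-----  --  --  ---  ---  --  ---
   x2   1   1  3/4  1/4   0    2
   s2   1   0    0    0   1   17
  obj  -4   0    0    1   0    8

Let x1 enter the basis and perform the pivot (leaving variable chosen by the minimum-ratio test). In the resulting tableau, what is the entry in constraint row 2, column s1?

-1/4

Ratio test on column x1 — row 1: 2/1 = 2; row 2: 17/1 = 17. Minimum is 2 at row 1 (x2 leaves); pivot element 1.
Divide row 1 by 1; eliminate column x1 from the other rows.
Row 2 update in column s1: 0 − 1·(1/4) = -1/4.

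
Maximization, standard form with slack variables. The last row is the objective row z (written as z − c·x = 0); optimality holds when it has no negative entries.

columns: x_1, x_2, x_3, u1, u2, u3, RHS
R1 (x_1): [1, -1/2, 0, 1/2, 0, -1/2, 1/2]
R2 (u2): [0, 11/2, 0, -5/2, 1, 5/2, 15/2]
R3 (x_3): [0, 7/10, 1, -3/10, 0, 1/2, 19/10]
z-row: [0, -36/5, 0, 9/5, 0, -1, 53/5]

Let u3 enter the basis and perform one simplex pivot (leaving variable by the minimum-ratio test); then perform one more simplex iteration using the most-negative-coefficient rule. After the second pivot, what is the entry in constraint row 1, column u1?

Ratio test on column u3 — row 1: entry -1/2 ≤ 0; row 2: (15/2)/(5/2) = 3; row 3: (19/10)/(1/2) = 19/5. Minimum is 3 at row 2 (u2 leaves); pivot element 5/2.
Divide row 2 by 5/2; eliminate column u3 from the other rows.
Second iteration: most negative z-row entry is -5 in column x_2, so x_2 enters.
Ratio test on column x_2 — row 1: 2/(3/5) = 10/3; row 2: 3/(11/5) = 15/11; row 3: entry -2/5 ≤ 0. Minimum is 15/11 at row 2 (u3 leaves); pivot element 11/5.
Divide row 2 by 11/5; eliminate column x_2 from the other rows.
After both pivots, the entry at constraint row 1, column u1 is 3/11.

3/11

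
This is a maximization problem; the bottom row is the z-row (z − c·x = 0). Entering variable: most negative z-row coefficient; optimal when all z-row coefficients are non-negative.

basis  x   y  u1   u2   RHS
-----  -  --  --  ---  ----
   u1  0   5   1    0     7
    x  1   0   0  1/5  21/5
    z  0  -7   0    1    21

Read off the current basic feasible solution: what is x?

x is basic (row 2); its value is the RHS of that row, 21/5.

21/5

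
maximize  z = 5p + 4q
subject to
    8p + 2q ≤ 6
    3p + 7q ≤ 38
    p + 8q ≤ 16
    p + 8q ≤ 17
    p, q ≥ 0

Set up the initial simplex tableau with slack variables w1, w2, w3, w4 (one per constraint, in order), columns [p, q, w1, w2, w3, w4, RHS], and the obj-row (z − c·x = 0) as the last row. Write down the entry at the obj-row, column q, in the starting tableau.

-4

The obj-row carries the negated objective coefficients: the q entry is -4.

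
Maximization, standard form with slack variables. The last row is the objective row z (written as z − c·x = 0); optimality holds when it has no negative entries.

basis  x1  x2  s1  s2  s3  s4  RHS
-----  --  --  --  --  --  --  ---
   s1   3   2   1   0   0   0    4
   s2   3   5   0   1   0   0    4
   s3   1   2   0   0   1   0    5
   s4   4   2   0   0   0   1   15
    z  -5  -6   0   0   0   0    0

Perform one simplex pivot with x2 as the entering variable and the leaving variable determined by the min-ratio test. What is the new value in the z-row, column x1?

-7/5

Ratio test on column x2 — row 1: 4/2 = 2; row 2: 4/5 = 4/5; row 3: 5/2 = 5/2; row 4: 15/2 = 15/2. Minimum is 4/5 at row 2 (s2 leaves); pivot element 5.
Divide row 2 by 5; eliminate column x2 from the other rows.
z-row update in column x1: -5 − (-6)·(3/5) = -7/5.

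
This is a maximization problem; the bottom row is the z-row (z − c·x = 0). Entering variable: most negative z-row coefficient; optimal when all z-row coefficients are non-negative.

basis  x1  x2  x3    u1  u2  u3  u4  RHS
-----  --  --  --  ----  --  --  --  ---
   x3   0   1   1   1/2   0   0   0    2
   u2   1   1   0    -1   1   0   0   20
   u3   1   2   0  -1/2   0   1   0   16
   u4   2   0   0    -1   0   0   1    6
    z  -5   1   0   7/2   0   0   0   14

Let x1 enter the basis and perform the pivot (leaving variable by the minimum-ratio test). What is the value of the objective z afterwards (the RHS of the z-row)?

Ratio test on column x1 — row 1: entry 0 ≤ 0; row 2: 20/1 = 20; row 3: 16/1 = 16; row 4: 6/2 = 3. Minimum is 3 at row 4 (u4 leaves); pivot element 2.
Pivot on row 4; the z-row RHS becomes 14 − (-5)·3 = 29.

29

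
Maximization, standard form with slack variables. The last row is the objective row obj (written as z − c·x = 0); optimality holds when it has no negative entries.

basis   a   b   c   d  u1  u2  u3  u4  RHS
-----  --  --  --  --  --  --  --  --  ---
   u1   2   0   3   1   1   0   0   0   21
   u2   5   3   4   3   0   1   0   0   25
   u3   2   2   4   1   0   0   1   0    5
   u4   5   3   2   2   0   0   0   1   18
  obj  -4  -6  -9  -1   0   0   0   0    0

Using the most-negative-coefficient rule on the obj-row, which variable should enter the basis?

c

Negative obj-row entries: a: -4, b: -6, c: -9, d: -1.
The most negative is -9 in column c, so c enters.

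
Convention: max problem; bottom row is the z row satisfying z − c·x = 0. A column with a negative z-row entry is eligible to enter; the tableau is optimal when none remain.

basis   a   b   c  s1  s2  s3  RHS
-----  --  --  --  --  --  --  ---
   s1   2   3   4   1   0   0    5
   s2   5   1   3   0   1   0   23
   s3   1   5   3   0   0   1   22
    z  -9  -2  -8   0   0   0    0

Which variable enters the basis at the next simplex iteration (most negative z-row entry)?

Negative z-row entries: a: -9, b: -2, c: -8.
The most negative is -9 in column a, so a enters.

a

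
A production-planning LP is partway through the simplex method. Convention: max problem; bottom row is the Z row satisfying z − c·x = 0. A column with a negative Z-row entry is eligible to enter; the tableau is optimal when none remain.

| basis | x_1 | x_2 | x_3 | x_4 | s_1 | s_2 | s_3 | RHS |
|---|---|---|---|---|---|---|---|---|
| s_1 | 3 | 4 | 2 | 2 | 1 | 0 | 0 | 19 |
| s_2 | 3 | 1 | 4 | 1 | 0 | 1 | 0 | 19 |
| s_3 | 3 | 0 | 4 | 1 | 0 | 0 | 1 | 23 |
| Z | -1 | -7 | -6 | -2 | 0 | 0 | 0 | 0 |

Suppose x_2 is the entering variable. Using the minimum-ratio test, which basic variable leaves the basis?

Column x_2 entries and ratios — s_1: 19/4 = 19/4; s_2: 19/1 = 19; s_3: 0 ≤ 0, skip.
Smallest ratio is 19/4 in the row of s_1, so s_1 leaves.

s_1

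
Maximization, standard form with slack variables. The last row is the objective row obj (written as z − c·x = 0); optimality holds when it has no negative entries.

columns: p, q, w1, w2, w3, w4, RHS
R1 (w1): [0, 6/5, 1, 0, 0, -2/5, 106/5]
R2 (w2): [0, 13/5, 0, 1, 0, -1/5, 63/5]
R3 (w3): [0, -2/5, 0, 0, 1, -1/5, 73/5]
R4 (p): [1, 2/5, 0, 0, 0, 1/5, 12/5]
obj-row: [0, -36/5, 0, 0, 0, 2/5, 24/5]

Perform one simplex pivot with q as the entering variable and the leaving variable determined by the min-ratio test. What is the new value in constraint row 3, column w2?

2/13

Ratio test on column q — row 1: (106/5)/(6/5) = 53/3; row 2: (63/5)/(13/5) = 63/13; row 3: entry -2/5 ≤ 0; row 4: (12/5)/(2/5) = 6. Minimum is 63/13 at row 2 (w2 leaves); pivot element 13/5.
Divide row 2 by 13/5; eliminate column q from the other rows.
Row 3 update in column w2: 0 − (-2/5)·(5/13) = 2/13.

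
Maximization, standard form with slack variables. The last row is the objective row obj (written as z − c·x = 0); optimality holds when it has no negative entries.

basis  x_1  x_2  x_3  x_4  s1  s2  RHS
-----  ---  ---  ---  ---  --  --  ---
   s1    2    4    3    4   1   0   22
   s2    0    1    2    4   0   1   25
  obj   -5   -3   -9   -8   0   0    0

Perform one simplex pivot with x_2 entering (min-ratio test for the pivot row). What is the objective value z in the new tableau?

33/2

Ratio test on column x_2 — row 1: 22/4 = 11/2; row 2: 25/1 = 25. Minimum is 11/2 at row 1 (s1 leaves); pivot element 4.
Pivot on row 1; the obj-row RHS becomes 0 − (-3)·(11/2) = 33/2.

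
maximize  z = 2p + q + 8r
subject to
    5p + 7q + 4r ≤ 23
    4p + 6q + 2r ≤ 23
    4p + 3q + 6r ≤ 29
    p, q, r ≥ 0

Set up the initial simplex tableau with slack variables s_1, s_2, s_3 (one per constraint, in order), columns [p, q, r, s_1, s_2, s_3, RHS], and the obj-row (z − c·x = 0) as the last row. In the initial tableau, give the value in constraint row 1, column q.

7

Constraint 1 has coefficient 7 on q.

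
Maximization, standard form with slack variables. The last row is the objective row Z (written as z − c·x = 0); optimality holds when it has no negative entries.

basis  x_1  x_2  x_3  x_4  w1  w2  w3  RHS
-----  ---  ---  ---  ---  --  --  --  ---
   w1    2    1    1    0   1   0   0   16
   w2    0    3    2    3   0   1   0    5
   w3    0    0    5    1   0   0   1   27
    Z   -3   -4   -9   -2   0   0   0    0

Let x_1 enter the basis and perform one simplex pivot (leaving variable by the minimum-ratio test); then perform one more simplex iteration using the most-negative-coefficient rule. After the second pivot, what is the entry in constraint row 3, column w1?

0

Ratio test on column x_1 — row 1: 16/2 = 8; row 2: entry 0 ≤ 0; row 3: entry 0 ≤ 0. Minimum is 8 at row 1 (w1 leaves); pivot element 2.
Divide row 1 by 2; eliminate column x_1 from the other rows.
Second iteration: most negative Z-row entry is -15/2 in column x_3, so x_3 enters.
Ratio test on column x_3 — row 1: 8/(1/2) = 16; row 2: 5/2 = 5/2; row 3: 27/5 = 27/5. Minimum is 5/2 at row 2 (w2 leaves); pivot element 2.
Divide row 2 by 2; eliminate column x_3 from the other rows.
After both pivots, the entry at constraint row 3, column w1 is 0.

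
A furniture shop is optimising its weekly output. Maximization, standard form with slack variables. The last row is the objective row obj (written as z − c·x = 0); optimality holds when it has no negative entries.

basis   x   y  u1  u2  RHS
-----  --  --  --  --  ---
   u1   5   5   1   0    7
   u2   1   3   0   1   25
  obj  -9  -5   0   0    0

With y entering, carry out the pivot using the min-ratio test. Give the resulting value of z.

7

Ratio test on column y — row 1: 7/5 = 7/5; row 2: 25/3 = 25/3. Minimum is 7/5 at row 1 (u1 leaves); pivot element 5.
Pivot on row 1; the obj-row RHS becomes 0 − (-5)·(7/5) = 7.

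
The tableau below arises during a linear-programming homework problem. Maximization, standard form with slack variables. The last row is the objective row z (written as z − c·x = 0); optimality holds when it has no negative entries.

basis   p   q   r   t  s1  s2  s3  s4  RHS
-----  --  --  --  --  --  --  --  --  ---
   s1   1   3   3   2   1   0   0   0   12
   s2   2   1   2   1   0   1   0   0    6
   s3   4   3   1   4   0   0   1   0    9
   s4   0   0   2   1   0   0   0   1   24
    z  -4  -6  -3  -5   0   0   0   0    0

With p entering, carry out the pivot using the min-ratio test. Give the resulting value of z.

9

Ratio test on column p — row 1: 12/1 = 12; row 2: 6/2 = 3; row 3: 9/4 = 9/4; row 4: entry 0 ≤ 0. Minimum is 9/4 at row 3 (s3 leaves); pivot element 4.
Pivot on row 3; the z-row RHS becomes 0 − (-4)·(9/4) = 9.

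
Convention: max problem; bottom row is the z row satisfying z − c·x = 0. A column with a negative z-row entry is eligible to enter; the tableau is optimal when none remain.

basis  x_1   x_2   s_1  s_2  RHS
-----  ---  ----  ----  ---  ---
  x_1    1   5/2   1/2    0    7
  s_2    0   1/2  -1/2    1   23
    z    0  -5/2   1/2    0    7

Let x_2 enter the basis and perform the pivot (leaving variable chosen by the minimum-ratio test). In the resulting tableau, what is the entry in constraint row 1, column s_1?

Ratio test on column x_2 — row 1: 7/(5/2) = 14/5; row 2: 23/(1/2) = 46. Minimum is 14/5 at row 1 (x_1 leaves); pivot element 5/2.
Divide row 1 by 5/2; eliminate column x_2 from the other rows.
In the new row 1, the s_1 entry is the old entry divided by the pivot: (1/2)/(5/2) = 1/5.

1/5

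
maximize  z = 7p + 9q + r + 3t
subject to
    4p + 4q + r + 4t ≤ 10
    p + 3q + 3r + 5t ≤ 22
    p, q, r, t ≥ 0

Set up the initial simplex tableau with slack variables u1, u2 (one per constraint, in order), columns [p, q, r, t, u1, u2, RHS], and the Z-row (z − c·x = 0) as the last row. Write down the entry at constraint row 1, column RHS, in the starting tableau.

10

The RHS of constraint 1 is b_1 = 10.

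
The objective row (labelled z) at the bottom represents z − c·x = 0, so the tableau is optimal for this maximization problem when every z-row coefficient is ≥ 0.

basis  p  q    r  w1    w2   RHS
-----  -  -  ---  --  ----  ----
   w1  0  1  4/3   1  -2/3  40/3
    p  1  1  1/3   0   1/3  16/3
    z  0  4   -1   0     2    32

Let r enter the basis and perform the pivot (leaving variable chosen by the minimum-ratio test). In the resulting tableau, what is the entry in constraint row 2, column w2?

Ratio test on column r — row 1: (40/3)/(4/3) = 10; row 2: (16/3)/(1/3) = 16. Minimum is 10 at row 1 (w1 leaves); pivot element 4/3.
Divide row 1 by 4/3; eliminate column r from the other rows.
Row 2 update in column w2: 1/3 − (1/3)·(-1/2) = 1/2.

1/2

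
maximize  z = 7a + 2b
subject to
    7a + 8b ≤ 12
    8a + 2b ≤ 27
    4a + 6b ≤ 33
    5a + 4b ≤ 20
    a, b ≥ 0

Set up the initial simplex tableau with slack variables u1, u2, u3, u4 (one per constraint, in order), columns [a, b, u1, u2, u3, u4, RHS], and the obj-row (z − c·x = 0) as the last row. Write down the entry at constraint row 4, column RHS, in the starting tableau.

20

The RHS of constraint 4 is b_4 = 20.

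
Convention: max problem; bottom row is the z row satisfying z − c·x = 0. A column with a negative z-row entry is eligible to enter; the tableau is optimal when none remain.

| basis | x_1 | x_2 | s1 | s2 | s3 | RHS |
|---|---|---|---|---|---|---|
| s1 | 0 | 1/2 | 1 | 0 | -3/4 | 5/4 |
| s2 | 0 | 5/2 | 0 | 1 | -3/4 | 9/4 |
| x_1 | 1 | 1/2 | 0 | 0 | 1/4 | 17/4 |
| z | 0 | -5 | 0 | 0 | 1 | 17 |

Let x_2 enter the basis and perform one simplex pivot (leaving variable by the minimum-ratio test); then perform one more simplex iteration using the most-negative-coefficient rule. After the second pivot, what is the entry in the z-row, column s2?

Ratio test on column x_2 — row 1: (5/4)/(1/2) = 5/2; row 2: (9/4)/(5/2) = 9/10; row 3: (17/4)/(1/2) = 17/2. Minimum is 9/10 at row 2 (s2 leaves); pivot element 5/2.
Divide row 2 by 5/2; eliminate column x_2 from the other rows.
Second iteration: most negative z-row entry is -1/2 in column s3, so s3 enters.
Ratio test on column s3 — row 1: entry -3/5 ≤ 0; row 2: entry -3/10 ≤ 0; row 3: (19/5)/(2/5) = 19/2. Minimum is 19/2 at row 3 (x_1 leaves); pivot element 2/5.
Divide row 3 by 2/5; eliminate column s3 from the other rows.
After both pivots, the entry at the z-row, column s2 is 7/4.

7/4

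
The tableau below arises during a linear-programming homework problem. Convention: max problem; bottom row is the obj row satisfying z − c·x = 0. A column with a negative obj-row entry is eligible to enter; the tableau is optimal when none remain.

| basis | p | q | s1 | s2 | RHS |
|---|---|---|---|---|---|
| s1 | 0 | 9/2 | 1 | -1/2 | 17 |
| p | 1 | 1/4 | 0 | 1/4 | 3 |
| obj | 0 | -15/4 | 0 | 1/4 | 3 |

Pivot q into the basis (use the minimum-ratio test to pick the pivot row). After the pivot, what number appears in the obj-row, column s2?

Ratio test on column q — row 1: 17/(9/2) = 34/9; row 2: 3/(1/4) = 12. Minimum is 34/9 at row 1 (s1 leaves); pivot element 9/2.
Divide row 1 by 9/2; eliminate column q from the other rows.
obj-row update in column s2: 1/4 − (-15/4)·(-1/9) = -1/6.

-1/6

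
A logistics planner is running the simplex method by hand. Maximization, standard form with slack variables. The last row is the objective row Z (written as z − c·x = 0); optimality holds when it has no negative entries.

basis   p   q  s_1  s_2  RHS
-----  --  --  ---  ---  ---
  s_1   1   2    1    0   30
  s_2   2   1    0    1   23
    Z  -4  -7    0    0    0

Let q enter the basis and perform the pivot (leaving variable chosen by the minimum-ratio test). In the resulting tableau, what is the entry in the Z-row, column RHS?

Ratio test on column q — row 1: 30/2 = 15; row 2: 23/1 = 23. Minimum is 15 at row 1 (s_1 leaves); pivot element 2.
Divide row 1 by 2; eliminate column q from the other rows.
Z-row update in column RHS: 0 − (-7)·15 = 105.

105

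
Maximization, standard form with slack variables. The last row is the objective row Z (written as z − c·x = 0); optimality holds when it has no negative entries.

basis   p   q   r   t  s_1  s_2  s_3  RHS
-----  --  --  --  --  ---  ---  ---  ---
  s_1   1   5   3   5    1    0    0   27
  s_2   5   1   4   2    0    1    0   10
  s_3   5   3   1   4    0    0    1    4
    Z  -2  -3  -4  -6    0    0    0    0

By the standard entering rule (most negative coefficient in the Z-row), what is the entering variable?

Negative Z-row entries: p: -2, q: -3, r: -4, t: -6.
The most negative is -6 in column t, so t enters.

t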